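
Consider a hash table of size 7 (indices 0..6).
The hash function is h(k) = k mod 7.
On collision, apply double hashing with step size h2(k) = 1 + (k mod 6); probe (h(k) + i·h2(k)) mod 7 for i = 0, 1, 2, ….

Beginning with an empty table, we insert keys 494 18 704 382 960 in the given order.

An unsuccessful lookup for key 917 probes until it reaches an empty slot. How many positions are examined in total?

494 hashes to 4; slot 4 is free → place at 4.
18 hashes to 4, h2=1; 4 taken → place at 5.
704 hashes to 4, h2=3; 4 taken → place at 0.
382 hashes to 4, h2=5; 4 taken → place at 2.
960 hashes to 1; slot 1 is free → place at 1.
Table: [704, 960, 382, _, 494, 18, _]
Lookup 917: h=0, h2=6, probe 0,6 → slot 6 empty, not found.

2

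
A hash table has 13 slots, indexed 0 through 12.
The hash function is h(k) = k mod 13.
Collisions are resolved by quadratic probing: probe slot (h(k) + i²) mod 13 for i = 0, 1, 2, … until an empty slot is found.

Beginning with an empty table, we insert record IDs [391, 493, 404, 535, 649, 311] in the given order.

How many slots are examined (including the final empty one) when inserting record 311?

4

Insert 391: h=1, slot 1 empty => index 1.
Insert 493: h=12, slot 12 empty => index 12.
Insert 404: h=1, slot 1 occupied => index 2.
Insert 535: h=2, slot 2 occupied => index 3.
Insert 649: h=12, slot 12 occupied => index 0.
Insert 311: h=12, slots 12,0,3 occupied => index 8.
Table: [649, 391, 404, 535, _, _, _, _, 311, _, _, _, 493]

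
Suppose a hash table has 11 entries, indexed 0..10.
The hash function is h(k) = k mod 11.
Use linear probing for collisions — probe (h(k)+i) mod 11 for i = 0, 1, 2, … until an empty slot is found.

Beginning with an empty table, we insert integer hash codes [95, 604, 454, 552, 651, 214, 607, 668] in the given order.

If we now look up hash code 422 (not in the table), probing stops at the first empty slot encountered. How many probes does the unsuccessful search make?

6

Insert 95: h=7, slot 7 empty -> index 7.
Insert 604: h=10, slot 10 empty -> index 10.
Insert 454: h=3, slot 3 empty -> index 3.
Insert 552: h=2, slot 2 empty -> index 2.
Insert 651: h=2, slots 2,3 occupied -> index 4.
Insert 214: h=5, slot 5 empty -> index 5.
Insert 607: h=2, slots 2,3,4,5 occupied -> index 6.
Insert 668: h=8, slot 8 empty -> index 8.
Table: [—, —, 552, 454, 651, 214, 607, 95, 668, —, 604]
Lookup 422: h=4, probe 4,5,6,7,8,9 → slot 9 empty, not found.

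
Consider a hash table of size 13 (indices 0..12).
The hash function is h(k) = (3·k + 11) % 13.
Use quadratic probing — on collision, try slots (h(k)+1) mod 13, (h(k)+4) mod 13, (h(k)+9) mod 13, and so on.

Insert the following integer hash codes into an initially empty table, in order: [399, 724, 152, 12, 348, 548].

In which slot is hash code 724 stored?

399 hashes to 12; slot 12 is free -> place at 12.
724 hashes to 12; 12 taken -> place at 0.
152 hashes to 12; 12,0 taken -> place at 3.
12 hashes to 8; slot 8 is free -> place at 8.
348 hashes to 2; slot 2 is free -> place at 2.
548 hashes to 4; slot 4 is free -> place at 4.
Table: [724, —, 348, 152, 548, —, —, —, 12, —, —, —, 399]

0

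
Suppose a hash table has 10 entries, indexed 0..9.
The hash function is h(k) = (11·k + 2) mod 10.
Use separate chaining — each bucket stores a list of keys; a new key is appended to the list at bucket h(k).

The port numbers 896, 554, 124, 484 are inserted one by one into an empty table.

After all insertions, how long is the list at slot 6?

896 → bucket 8
554 → bucket 6
124 → bucket 6 (collision)
484 → bucket 6 (collision)
Final buckets:
0: ∅
1: ∅
2: ∅
3: ∅
4: ∅
5: ∅
6: 554 -> 124 -> 484
7: ∅
8: 896
9: ∅

3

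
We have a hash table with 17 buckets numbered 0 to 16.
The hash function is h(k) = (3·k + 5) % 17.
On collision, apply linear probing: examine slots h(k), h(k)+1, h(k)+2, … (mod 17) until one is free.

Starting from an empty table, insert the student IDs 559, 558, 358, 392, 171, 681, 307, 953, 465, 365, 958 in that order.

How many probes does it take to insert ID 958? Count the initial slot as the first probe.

559: h=16 -> slot 16
558: h=13 -> slot 13
358: h=8 -> slot 8
392: h=8, probe 8,9 -> slot 9
171: h=8, probe 8,9,10 -> slot 10
681: h=8, probe 8,9,10,11 -> slot 11
307: h=8, probe 8,9,10,11,12 -> slot 12
953: h=8, probe 8,9,10,11,12,13,14 -> slot 14
465: h=6 -> slot 6
365: h=12, probe 12,13,14,15 -> slot 15
958: h=6, probe 6,7 -> slot 7
Table: [_, _, _, _, _, _, 465, 958, 358, 392, 171, 681, 307, 558, 953, 365, 559]

2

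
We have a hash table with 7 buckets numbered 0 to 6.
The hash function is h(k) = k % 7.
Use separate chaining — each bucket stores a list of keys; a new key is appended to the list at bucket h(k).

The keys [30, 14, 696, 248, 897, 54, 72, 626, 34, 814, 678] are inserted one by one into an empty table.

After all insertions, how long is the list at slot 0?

Insert 30: h=2, bucket 2 empty → new chain.
Insert 14: h=0, bucket 0 empty → new chain.
Insert 696: h=3, bucket 3 empty → new chain.
Insert 248: h=3, bucket 3 nonempty → append to chain.
Insert 897: h=1, bucket 1 empty → new chain.
Insert 54: h=5, bucket 5 empty → new chain.
Insert 72: h=2, bucket 2 nonempty → append to chain.
Insert 626: h=3, bucket 3 nonempty → append to chain.
Insert 34: h=6, bucket 6 empty → new chain.
Insert 814: h=2, bucket 2 nonempty → append to chain.
Insert 678: h=6, bucket 6 nonempty → append to chain.
Final buckets:
0: 14
1: 897
2: 30 -> 72 -> 814
3: 696 -> 248 -> 626
4: .
5: 54
6: 34 -> 678

1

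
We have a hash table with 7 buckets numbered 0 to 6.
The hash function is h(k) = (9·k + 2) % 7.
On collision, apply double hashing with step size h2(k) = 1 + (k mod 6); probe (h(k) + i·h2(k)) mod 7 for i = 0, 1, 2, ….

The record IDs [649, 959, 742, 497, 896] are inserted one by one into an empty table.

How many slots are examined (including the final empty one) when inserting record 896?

4

649 hashes to 5; slot 5 is free → place at 5.
959 hashes to 2; slot 2 is free → place at 2.
742 hashes to 2, h2=5; 2 taken → place at 0.
497 hashes to 2, h2=6; 2 taken → place at 1.
896 hashes to 2, h2=3; 2,5,1 taken → place at 4.
Table: [742, 497, 959, -, 896, 649, -]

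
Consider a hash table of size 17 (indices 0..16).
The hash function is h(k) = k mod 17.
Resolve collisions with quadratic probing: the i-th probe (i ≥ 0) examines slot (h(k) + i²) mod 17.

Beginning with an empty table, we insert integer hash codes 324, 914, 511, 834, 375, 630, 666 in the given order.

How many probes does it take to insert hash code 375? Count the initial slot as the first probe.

4

Insert 324: h=1, slot 1 empty => index 1.
Insert 914: h=13, slot 13 empty => index 13.
Insert 511: h=1, slot 1 occupied => index 2.
Insert 834: h=1, slots 1,2 occupied => index 5.
Insert 375: h=1, slots 1,2,5 occupied => index 10.
Insert 630: h=1, slots 1,2,5,10 occupied => index 0.
Insert 666: h=3, slot 3 empty => index 3.
Table: [630, 324, 511, 666, ∅, 834, ∅, ∅, ∅, ∅, 375, ∅, ∅, 914, ∅, ∅, ∅]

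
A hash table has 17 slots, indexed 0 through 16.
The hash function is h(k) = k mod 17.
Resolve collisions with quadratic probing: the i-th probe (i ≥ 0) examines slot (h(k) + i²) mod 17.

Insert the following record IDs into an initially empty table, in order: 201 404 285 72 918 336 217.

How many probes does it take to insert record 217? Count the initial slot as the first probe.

5

201: h=14 -> slot 14
404: h=13 -> slot 13
285: h=13, probe 13,14,0 -> slot 0
72: h=4 -> slot 4
918: h=0, probe 0,1 -> slot 1
336: h=13, probe 13,14,0,5 -> slot 5
217: h=13, probe 13,14,0,5,12 -> slot 12
Table: [285, 918, ∅, ∅, 72, 336, ∅, ∅, ∅, ∅, ∅, ∅, 217, 404, 201, ∅, ∅]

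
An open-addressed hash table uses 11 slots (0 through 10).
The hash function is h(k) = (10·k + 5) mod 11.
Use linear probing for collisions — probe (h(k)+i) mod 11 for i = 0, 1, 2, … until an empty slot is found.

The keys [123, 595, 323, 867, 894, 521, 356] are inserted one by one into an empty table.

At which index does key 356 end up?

6

Insert 123: h=3, slot 3 empty → index 3.
Insert 595: h=4, slot 4 empty → index 4.
Insert 323: h=1, slot 1 empty → index 1.
Insert 867: h=7, slot 7 empty → index 7.
Insert 894: h=2, slot 2 empty → index 2.
Insert 521: h=1, slots 1,2,3,4 occupied → index 5.
Insert 356: h=1, slots 1,2,3,4,5 occupied → index 6.
Table: [_, 323, 894, 123, 595, 521, 356, 867, _, _, _]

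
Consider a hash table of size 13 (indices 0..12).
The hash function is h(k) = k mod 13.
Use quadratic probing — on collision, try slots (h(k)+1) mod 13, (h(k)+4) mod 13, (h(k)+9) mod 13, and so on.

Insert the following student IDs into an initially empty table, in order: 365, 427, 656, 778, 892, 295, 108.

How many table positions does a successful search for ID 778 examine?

Insert 365: h=1, slot 1 empty => index 1.
Insert 427: h=11, slot 11 empty => index 11.
Insert 656: h=6, slot 6 empty => index 6.
Insert 778: h=11, slot 11 occupied => index 12.
Insert 892: h=8, slot 8 empty => index 8.
Insert 295: h=9, slot 9 empty => index 9.
Insert 108: h=4, slot 4 empty => index 4.
Table: [—, 365, —, —, 108, —, 656, —, 892, 295, —, 427, 778]
Lookup 778: h=11, probe 11,12 → found at 12.

2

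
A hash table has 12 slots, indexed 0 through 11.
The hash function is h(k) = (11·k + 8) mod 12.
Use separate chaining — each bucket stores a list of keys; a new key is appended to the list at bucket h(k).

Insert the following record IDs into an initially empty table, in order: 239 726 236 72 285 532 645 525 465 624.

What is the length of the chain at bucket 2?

1

Insert 239: h=9, bucket 9 empty -> new chain.
Insert 726: h=2, bucket 2 empty -> new chain.
Insert 236: h=0, bucket 0 empty -> new chain.
Insert 72: h=8, bucket 8 empty -> new chain.
Insert 285: h=11, bucket 11 empty -> new chain.
Insert 532: h=4, bucket 4 empty -> new chain.
Insert 645: h=11, bucket 11 nonempty -> append to chain.
Insert 525: h=11, bucket 11 nonempty -> append to chain.
Insert 465: h=11, bucket 11 nonempty -> append to chain.
Insert 624: h=8, bucket 8 nonempty -> append to chain.
Final buckets:
0: 236
1: ∅
2: 726
3: ∅
4: 532
5: ∅
6: ∅
7: ∅
8: 72 -> 624
9: 239
10: ∅
11: 285 -> 645 -> 525 -> 465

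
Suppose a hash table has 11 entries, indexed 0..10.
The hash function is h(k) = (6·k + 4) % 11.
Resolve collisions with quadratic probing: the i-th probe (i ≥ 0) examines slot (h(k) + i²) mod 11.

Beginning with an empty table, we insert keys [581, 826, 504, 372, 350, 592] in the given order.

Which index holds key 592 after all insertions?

581: h=3 -> slot 3
826: h=10 -> slot 10
504: h=3, probe 3,4 -> slot 4
372: h=3, probe 3,4,7 -> slot 7
350: h=3, probe 3,4,7,1 -> slot 1
592: h=3, probe 3,4,7,1,8 -> slot 8
Table: [-, 350, -, 581, 504, -, -, 372, 592, -, 826]

8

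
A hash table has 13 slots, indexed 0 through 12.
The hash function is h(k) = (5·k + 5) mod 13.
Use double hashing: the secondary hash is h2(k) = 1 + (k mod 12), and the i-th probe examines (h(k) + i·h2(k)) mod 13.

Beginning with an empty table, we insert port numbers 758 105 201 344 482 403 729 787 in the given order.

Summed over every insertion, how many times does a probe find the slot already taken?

Insert 758: h=12, slot 12 empty => index 12.
Insert 105: h=10, slot 10 empty => index 10.
Insert 201: h=9, slot 9 empty => index 9.
Insert 344: h=9, h2=9, slot 9 occupied => index 5.
Insert 482: h=10, h2=3, slot 10 occupied => index 0.
Insert 403: h=5, h2=8, slots 5,0 occupied => index 8.
Insert 729: h=10, h2=10, slot 10 occupied => index 7.
Insert 787: h=1, slot 1 empty => index 1.
Table: [482, 787, _, _, _, 344, _, 729, 403, 201, 105, _, 758]

5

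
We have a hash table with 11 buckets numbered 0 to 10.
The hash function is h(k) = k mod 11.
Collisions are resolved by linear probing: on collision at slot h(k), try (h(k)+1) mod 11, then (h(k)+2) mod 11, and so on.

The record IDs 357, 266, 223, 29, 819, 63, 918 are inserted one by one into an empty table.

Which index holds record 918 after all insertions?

357: h=5 → slot 5
266: h=2 → slot 2
223: h=3 → slot 3
29: h=7 → slot 7
819: h=5, probe 5,6 → slot 6
63: h=8 → slot 8
918: h=5, probe 5,6,7,8,9 → slot 9
Table: [—, —, 266, 223, —, 357, 819, 29, 63, 918, —]

9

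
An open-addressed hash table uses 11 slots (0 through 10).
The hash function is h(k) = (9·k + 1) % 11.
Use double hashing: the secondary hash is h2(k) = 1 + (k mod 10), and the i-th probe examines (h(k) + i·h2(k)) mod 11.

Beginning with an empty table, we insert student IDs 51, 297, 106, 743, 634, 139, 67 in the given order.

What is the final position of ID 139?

8

51 hashes to 9; slot 9 is free → place at 9.
297 hashes to 1; slot 1 is free → place at 1.
106 hashes to 9, h2=7; 9 taken → place at 5.
743 hashes to 0; slot 0 is free → place at 0.
634 hashes to 9, h2=5; 9 taken → place at 3.
139 hashes to 9, h2=10; 9 taken → place at 8.
67 hashes to 10; slot 10 is free → place at 10.
Table: [743, 297, ., 634, ., 106, ., ., 139, 51, 67]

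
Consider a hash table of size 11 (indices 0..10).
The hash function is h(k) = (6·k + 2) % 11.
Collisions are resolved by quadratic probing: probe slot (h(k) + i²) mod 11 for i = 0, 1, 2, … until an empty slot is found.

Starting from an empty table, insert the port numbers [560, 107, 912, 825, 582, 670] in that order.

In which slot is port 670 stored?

560: h=7 → slot 7
107: h=6 → slot 6
912: h=7, probe 7,8 → slot 8
825: h=2 → slot 2
582: h=7, probe 7,8,0 → slot 0
670: h=7, probe 7,8,0,5 → slot 5
Table: [582, _, 825, _, _, 670, 107, 560, 912, _, _]

5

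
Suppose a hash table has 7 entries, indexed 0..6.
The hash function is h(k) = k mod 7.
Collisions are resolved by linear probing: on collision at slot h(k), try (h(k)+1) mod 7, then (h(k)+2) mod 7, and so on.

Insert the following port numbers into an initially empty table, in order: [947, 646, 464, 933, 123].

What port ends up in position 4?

464

947: h=2 → slot 2
646: h=2, probe 2,3 → slot 3
464: h=2, probe 2,3,4 → slot 4
933: h=2, probe 2,3,4,5 → slot 5
123: h=4, probe 4,5,6 → slot 6
Table: [-, -, 947, 646, 464, 933, 123]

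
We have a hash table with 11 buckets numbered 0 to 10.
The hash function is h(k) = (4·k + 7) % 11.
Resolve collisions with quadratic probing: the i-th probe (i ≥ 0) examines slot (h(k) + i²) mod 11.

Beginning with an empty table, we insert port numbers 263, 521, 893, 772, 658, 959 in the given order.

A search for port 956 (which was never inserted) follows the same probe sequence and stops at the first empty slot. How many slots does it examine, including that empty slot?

Insert 263: h=3, slot 3 empty → index 3.
Insert 521: h=1, slot 1 empty → index 1.
Insert 893: h=4, slot 4 empty → index 4.
Insert 772: h=4, slot 4 occupied → index 5.
Insert 658: h=10, slot 10 empty → index 10.
Insert 959: h=4, slots 4,5 occupied → index 8.
Table: [_, 521, _, 263, 893, 772, _, _, 959, _, 658]
Lookup 956: h=3, probe 3,4,7 → slot 7 empty, not found.

3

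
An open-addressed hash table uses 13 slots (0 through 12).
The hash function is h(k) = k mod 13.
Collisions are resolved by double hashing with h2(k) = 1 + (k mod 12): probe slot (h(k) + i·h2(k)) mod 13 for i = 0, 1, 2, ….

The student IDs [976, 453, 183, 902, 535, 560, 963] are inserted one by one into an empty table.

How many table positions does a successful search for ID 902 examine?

976 hashes to 1; slot 1 is free => place at 1.
453 hashes to 11; slot 11 is free => place at 11.
183 hashes to 1, h2=4; 1 taken => place at 5.
902 hashes to 5, h2=3; 5 taken => place at 8.
535 hashes to 2; slot 2 is free => place at 2.
560 hashes to 1, h2=9; 1 taken => place at 10.
963 hashes to 1, h2=4; 1,5 taken => place at 9.
Table: [., 976, 535, ., ., 183, ., ., 902, 963, 560, 453, .]
Lookup 902: h=5, h2=3, probe 5,8 → found at 8.

2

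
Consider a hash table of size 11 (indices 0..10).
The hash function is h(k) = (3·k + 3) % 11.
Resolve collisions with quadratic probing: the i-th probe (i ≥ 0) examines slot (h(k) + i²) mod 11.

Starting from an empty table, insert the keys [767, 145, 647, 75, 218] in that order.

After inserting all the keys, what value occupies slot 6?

218

767: h=5 => slot 5
145: h=9 => slot 9
647: h=8 => slot 8
75: h=8, probe 8,9,1 => slot 1
218: h=8, probe 8,9,1,6 => slot 6
Table: [—, 75, —, —, —, 767, 218, —, 647, 145, —]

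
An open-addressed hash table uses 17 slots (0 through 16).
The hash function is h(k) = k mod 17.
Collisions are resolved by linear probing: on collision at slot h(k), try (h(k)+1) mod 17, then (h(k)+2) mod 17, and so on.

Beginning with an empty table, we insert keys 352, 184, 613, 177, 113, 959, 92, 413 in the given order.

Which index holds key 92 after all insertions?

Insert 352: h=12, slot 12 empty -> index 12.
Insert 184: h=14, slot 14 empty -> index 14.
Insert 613: h=1, slot 1 empty -> index 1.
Insert 177: h=7, slot 7 empty -> index 7.
Insert 113: h=11, slot 11 empty -> index 11.
Insert 959: h=7, slot 7 occupied -> index 8.
Insert 92: h=7, slots 7,8 occupied -> index 9.
Insert 413: h=5, slot 5 empty -> index 5.
Table: [—, 613, —, —, —, 413, —, 177, 959, 92, —, 113, 352, —, 184, —, —]

9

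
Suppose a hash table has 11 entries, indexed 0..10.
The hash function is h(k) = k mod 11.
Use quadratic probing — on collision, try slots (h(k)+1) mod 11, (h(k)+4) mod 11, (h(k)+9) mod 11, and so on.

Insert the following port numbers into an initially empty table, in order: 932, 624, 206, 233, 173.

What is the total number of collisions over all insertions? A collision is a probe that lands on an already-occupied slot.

6

932 hashes to 8; slot 8 is free -> place at 8.
624 hashes to 8; 8 taken -> place at 9.
206 hashes to 8; 8,9 taken -> place at 1.
233 hashes to 2; slot 2 is free -> place at 2.
173 hashes to 8; 8,9,1 taken -> place at 6.
Table: [∅, 206, 233, ∅, ∅, ∅, 173, ∅, 932, 624, ∅]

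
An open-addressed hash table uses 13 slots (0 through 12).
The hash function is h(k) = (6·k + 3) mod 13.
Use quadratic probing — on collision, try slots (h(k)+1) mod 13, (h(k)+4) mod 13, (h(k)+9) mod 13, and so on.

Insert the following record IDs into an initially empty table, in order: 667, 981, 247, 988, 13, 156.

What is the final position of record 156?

667 hashes to 1; slot 1 is free => place at 1.
981 hashes to 0; slot 0 is free => place at 0.
247 hashes to 3; slot 3 is free => place at 3.
988 hashes to 3; 3 taken => place at 4.
13 hashes to 3; 3,4 taken => place at 7.
156 hashes to 3; 3,4,7 taken => place at 12.
Table: [981, 667, ., 247, 988, ., ., 13, ., ., ., ., 156]

12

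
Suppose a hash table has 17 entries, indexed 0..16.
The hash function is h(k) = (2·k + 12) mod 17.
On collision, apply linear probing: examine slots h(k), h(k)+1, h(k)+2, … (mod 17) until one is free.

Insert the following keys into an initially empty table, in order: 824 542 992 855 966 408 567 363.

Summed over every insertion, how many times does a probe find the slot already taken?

824 hashes to 11; slot 11 is free => place at 11.
542 hashes to 8; slot 8 is free => place at 8.
992 hashes to 7; slot 7 is free => place at 7.
855 hashes to 5; slot 5 is free => place at 5.
966 hashes to 6; slot 6 is free => place at 6.
408 hashes to 12; slot 12 is free => place at 12.
567 hashes to 7; 7,8 taken => place at 9.
363 hashes to 7; 7,8,9 taken => place at 10.
Table: [∅, ∅, ∅, ∅, ∅, 855, 966, 992, 542, 567, 363, 824, 408, ∅, ∅, ∅, ∅]

5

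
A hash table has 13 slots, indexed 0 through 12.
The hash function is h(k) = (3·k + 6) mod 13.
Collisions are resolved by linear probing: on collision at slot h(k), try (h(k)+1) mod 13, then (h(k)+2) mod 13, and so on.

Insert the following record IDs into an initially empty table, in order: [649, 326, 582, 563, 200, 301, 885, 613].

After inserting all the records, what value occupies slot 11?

885

649 hashes to 3; slot 3 is free => place at 3.
326 hashes to 9; slot 9 is free => place at 9.
582 hashes to 10; slot 10 is free => place at 10.
563 hashes to 5; slot 5 is free => place at 5.
200 hashes to 8; slot 8 is free => place at 8.
301 hashes to 12; slot 12 is free => place at 12.
885 hashes to 9; 9,10 taken => place at 11.
613 hashes to 12; 12 taken => place at 0.
Table: [613, —, —, 649, —, 563, —, —, 200, 326, 582, 885, 301]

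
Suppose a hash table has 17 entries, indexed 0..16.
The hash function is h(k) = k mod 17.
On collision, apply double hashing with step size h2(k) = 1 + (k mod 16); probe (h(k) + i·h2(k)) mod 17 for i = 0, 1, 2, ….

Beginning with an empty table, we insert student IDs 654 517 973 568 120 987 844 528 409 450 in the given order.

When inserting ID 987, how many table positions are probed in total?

Insert 654: h=8, slot 8 empty => index 8.
Insert 517: h=7, slot 7 empty => index 7.
Insert 973: h=4, slot 4 empty => index 4.
Insert 568: h=7, h2=9, slot 7 occupied => index 16.
Insert 120: h=1, slot 1 empty => index 1.
Insert 987: h=1, h2=12, slot 1 occupied => index 13.
Insert 844: h=11, slot 11 empty => index 11.
Insert 528: h=1, h2=1, slot 1 occupied => index 2.
Insert 409: h=1, h2=10, slots 1,11,4 occupied => index 14.
Insert 450: h=8, h2=3, slots 8,11,14 occupied => index 0.
Table: [450, 120, 528, _, 973, _, _, 517, 654, _, _, 844, _, 987, 409, _, 568]

2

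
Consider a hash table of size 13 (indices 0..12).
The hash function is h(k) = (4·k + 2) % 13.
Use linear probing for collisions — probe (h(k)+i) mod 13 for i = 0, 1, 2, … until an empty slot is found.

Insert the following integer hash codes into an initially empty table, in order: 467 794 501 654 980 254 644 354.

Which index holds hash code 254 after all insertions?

467 hashes to 11; slot 11 is free => place at 11.
794 hashes to 6; slot 6 is free => place at 6.
501 hashes to 4; slot 4 is free => place at 4.
654 hashes to 5; slot 5 is free => place at 5.
980 hashes to 9; slot 9 is free => place at 9.
254 hashes to 4; 4,5,6 taken => place at 7.
644 hashes to 4; 4,5,6,7 taken => place at 8.
354 hashes to 1; slot 1 is free => place at 1.
Table: [—, 354, —, —, 501, 654, 794, 254, 644, 980, —, 467, —]

7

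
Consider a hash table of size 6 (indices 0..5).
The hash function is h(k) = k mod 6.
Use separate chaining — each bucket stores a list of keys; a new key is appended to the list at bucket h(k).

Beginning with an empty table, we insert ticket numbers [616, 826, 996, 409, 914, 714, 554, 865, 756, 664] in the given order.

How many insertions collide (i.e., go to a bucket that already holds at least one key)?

616 → bucket 4
826 → bucket 4 (collision)
996 → bucket 0
409 → bucket 1
914 → bucket 2
714 → bucket 0 (collision)
554 → bucket 2 (collision)
865 → bucket 1 (collision)
756 → bucket 0 (collision)
664 → bucket 4 (collision)
Final buckets:
0: 996 -> 714 -> 756
1: 409 -> 865
2: 914 -> 554
3: —
4: 616 -> 826 -> 664
5: —

6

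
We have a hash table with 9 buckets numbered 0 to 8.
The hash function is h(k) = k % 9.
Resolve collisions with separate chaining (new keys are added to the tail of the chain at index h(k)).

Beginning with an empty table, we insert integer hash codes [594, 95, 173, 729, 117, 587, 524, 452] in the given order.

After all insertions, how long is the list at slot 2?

594 → bucket 0
95 → bucket 5
173 → bucket 2
729 → bucket 0 (collision)
117 → bucket 0 (collision)
587 → bucket 2 (collision)
524 → bucket 2 (collision)
452 → bucket 2 (collision)
Final buckets:
0: 594 -> 729 -> 117
1: _
2: 173 -> 587 -> 524 -> 452
3: _
4: _
5: 95
6: _
7: _
8: _

4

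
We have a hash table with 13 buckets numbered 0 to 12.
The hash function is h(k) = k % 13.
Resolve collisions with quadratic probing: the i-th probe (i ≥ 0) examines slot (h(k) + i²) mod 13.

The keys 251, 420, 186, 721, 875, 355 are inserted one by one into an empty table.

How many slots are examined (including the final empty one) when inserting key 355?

5

Insert 251: h=4, slot 4 empty => index 4.
Insert 420: h=4, slot 4 occupied => index 5.
Insert 186: h=4, slots 4,5 occupied => index 8.
Insert 721: h=6, slot 6 empty => index 6.
Insert 875: h=4, slots 4,5,8 occupied => index 0.
Insert 355: h=4, slots 4,5,8,0 occupied => index 7.
Table: [875, ., ., ., 251, 420, 721, 355, 186, ., ., ., .]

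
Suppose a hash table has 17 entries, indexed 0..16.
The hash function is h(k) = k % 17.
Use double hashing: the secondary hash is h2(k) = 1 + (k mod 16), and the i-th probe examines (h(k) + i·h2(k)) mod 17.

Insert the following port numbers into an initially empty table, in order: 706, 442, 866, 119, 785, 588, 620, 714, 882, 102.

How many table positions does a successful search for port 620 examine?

706: h=9 → slot 9
442: h=0 → slot 0
866: h=16 → slot 16
119: h=0, h2=8, probe 0,8 → slot 8
785: h=3 → slot 3
588: h=10 → slot 10
620: h=8, h2=13, probe 8,4 → slot 4
714: h=0, h2=11, probe 0,11 → slot 11
882: h=15 → slot 15
102: h=0, h2=7, probe 0,7 → slot 7
Table: [442, ∅, ∅, 785, 620, ∅, ∅, 102, 119, 706, 588, 714, ∅, ∅, ∅, 882, 866]
Lookup 620: h=8, h2=13, probe 8,4 → found at 4.

2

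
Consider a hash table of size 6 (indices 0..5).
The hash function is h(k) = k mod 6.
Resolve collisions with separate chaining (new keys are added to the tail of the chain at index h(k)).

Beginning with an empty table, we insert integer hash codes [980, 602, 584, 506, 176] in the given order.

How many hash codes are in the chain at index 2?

980 -> bucket 2
602 -> bucket 2 (collision)
584 -> bucket 2 (collision)
506 -> bucket 2 (collision)
176 -> bucket 2 (collision)
Final buckets:
0: ∅
1: ∅
2: 980 -> 602 -> 584 -> 506 -> 176
3: ∅
4: ∅
5: ∅

5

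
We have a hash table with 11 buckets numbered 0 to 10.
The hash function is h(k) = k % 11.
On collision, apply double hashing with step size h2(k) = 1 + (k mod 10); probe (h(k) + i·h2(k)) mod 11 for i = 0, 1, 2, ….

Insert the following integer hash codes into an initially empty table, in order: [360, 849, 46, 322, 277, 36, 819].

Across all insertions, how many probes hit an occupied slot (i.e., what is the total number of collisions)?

4

Insert 360: h=8, slot 8 empty -> index 8.
Insert 849: h=2, slot 2 empty -> index 2.
Insert 46: h=2, h2=7, slot 2 occupied -> index 9.
Insert 322: h=3, slot 3 empty -> index 3.
Insert 277: h=2, h2=8, slot 2 occupied -> index 10.
Insert 36: h=3, h2=7, slots 3,10 occupied -> index 6.
Insert 819: h=5, slot 5 empty -> index 5.
Table: [_, _, 849, 322, _, 819, 36, _, 360, 46, 277]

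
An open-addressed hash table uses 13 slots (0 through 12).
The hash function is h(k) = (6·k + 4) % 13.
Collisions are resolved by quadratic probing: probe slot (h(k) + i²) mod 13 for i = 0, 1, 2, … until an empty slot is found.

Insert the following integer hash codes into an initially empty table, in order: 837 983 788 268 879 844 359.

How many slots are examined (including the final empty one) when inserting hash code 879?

837 hashes to 8; slot 8 is free -> place at 8.
983 hashes to 0; slot 0 is free -> place at 0.
788 hashes to 0; 0 taken -> place at 1.
268 hashes to 0; 0,1 taken -> place at 4.
879 hashes to 0; 0,1,4 taken -> place at 9.
844 hashes to 11; slot 11 is free -> place at 11.
359 hashes to 0; 0,1,4,9 taken -> place at 3.
Table: [983, 788, _, 359, 268, _, _, _, 837, 879, _, 844, _]

4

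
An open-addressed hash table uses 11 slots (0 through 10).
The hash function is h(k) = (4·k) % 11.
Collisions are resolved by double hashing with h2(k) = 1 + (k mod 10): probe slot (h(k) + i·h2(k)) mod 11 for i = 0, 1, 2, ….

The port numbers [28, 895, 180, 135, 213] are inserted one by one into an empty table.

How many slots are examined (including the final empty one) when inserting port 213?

2

Insert 28: h=2, slot 2 empty → index 2.
Insert 895: h=5, slot 5 empty → index 5.
Insert 180: h=5, h2=1, slot 5 occupied → index 6.
Insert 135: h=1, slot 1 empty → index 1.
Insert 213: h=5, h2=4, slot 5 occupied → index 9.
Table: [., 135, 28, ., ., 895, 180, ., ., 213, .]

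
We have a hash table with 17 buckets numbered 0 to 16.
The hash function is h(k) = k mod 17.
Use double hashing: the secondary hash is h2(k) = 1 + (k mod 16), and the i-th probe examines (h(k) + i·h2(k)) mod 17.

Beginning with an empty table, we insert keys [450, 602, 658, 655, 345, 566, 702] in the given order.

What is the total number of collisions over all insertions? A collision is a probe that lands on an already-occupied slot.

Insert 450: h=8, slot 8 empty → index 8.
Insert 602: h=7, slot 7 empty → index 7.
Insert 658: h=12, slot 12 empty → index 12.
Insert 655: h=9, slot 9 empty → index 9.
Insert 345: h=5, slot 5 empty → index 5.
Insert 566: h=5, h2=7, slots 5,12 occupied → index 2.
Insert 702: h=5, h2=15, slot 5 occupied → index 3.
Table: [∅, ∅, 566, 702, ∅, 345, ∅, 602, 450, 655, ∅, ∅, 658, ∅, ∅, ∅, ∅]

3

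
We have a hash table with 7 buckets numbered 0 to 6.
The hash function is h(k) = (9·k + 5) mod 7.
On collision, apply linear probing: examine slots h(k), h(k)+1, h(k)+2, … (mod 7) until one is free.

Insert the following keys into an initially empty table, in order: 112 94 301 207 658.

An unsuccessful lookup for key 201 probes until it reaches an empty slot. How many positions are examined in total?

Insert 112: h=5, slot 5 empty -> index 5.
Insert 94: h=4, slot 4 empty -> index 4.
Insert 301: h=5, slot 5 occupied -> index 6.
Insert 207: h=6, slot 6 occupied -> index 0.
Insert 658: h=5, slots 5,6,0 occupied -> index 1.
Table: [207, 658, _, _, 94, 112, 301]
Lookup 201: h=1, probe 1,2 → slot 2 empty, not found.

2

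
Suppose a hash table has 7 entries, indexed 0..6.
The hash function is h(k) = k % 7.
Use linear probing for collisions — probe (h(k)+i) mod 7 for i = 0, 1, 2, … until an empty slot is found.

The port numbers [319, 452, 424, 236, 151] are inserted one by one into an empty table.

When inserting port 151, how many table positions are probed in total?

5

Insert 319: h=4, slot 4 empty => index 4.
Insert 452: h=4, slot 4 occupied => index 5.
Insert 424: h=4, slots 4,5 occupied => index 6.
Insert 236: h=5, slots 5,6 occupied => index 0.
Insert 151: h=4, slots 4,5,6,0 occupied => index 1.
Table: [236, 151, ∅, ∅, 319, 452, 424]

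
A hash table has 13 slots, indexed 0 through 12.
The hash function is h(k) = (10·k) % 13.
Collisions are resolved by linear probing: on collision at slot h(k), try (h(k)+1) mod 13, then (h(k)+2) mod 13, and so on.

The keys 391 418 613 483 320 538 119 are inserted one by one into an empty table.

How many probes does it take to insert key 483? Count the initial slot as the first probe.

3

391 hashes to 10; slot 10 is free → place at 10.
418 hashes to 7; slot 7 is free → place at 7.
613 hashes to 7; 7 taken → place at 8.
483 hashes to 7; 7,8 taken → place at 9.
320 hashes to 2; slot 2 is free → place at 2.
538 hashes to 11; slot 11 is free → place at 11.
119 hashes to 7; 7,8,9,10,11 taken → place at 12.
Table: [-, -, 320, -, -, -, -, 418, 613, 483, 391, 538, 119]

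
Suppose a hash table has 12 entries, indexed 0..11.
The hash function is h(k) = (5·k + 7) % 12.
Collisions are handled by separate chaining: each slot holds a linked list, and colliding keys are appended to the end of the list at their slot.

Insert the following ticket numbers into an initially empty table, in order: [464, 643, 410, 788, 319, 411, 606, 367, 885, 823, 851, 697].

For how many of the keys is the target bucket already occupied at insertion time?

4

464 -> bucket 11
643 -> bucket 6
410 -> bucket 5
788 -> bucket 11 (collision)
319 -> bucket 6 (collision)
411 -> bucket 10
606 -> bucket 1
367 -> bucket 6 (collision)
885 -> bucket 4
823 -> bucket 6 (collision)
851 -> bucket 2
697 -> bucket 0
Final buckets:
0: 697
1: 606
2: 851
3: ∅
4: 885
5: 410
6: 643 -> 319 -> 367 -> 823
7: ∅
8: ∅
9: ∅
10: 411
11: 464 -> 788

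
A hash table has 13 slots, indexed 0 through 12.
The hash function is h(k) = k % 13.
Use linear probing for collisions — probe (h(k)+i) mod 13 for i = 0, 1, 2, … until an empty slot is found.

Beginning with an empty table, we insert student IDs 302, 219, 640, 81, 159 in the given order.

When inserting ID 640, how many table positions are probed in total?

2

302 hashes to 3; slot 3 is free -> place at 3.
219 hashes to 11; slot 11 is free -> place at 11.
640 hashes to 3; 3 taken -> place at 4.
81 hashes to 3; 3,4 taken -> place at 5.
159 hashes to 3; 3,4,5 taken -> place at 6.
Table: [∅, ∅, ∅, 302, 640, 81, 159, ∅, ∅, ∅, ∅, 219, ∅]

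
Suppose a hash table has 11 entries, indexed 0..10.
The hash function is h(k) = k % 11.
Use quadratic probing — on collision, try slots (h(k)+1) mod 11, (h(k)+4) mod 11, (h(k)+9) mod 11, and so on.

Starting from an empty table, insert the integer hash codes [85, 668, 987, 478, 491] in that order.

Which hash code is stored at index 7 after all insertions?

491

85 hashes to 8; slot 8 is free → place at 8.
668 hashes to 8; 8 taken → place at 9.
987 hashes to 8; 8,9 taken → place at 1.
478 hashes to 5; slot 5 is free → place at 5.
491 hashes to 7; slot 7 is free → place at 7.
Table: [—, 987, —, —, —, 478, —, 491, 85, 668, —]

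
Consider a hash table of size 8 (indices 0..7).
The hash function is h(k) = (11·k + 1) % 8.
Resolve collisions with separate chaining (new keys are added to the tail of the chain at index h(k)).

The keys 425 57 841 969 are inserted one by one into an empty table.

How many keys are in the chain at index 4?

Insert 425: h=4, bucket 4 empty -> new chain.
Insert 57: h=4, bucket 4 nonempty -> append to chain.
Insert 841: h=4, bucket 4 nonempty -> append to chain.
Insert 969: h=4, bucket 4 nonempty -> append to chain.
Final buckets:
0: _
1: _
2: _
3: _
4: 425 -> 57 -> 841 -> 969
5: _
6: _
7: _

4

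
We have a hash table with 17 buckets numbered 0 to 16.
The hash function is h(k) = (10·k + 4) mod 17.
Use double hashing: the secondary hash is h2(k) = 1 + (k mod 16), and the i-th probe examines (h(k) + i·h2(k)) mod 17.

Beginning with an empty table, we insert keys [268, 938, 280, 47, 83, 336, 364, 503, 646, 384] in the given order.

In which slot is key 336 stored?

2

268 hashes to 15; slot 15 is free -> place at 15.
938 hashes to 0; slot 0 is free -> place at 0.
280 hashes to 16; slot 16 is free -> place at 16.
47 hashes to 15, h2=16; 15 taken -> place at 14.
83 hashes to 1; slot 1 is free -> place at 1.
336 hashes to 15, h2=1; 15,16,0,1 taken -> place at 2.
364 hashes to 6; slot 6 is free -> place at 6.
503 hashes to 2, h2=8; 2 taken -> place at 10.
646 hashes to 4; slot 4 is free -> place at 4.
384 hashes to 2, h2=1; 2 taken -> place at 3.
Table: [938, 83, 336, 384, 646, ∅, 364, ∅, ∅, ∅, 503, ∅, ∅, ∅, 47, 268, 280]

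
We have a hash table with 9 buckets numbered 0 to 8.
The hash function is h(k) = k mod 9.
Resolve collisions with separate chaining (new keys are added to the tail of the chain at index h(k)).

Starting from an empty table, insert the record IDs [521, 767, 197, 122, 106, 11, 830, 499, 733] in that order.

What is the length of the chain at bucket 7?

1

521 -> bucket 8
767 -> bucket 2
197 -> bucket 8 (collision)
122 -> bucket 5
106 -> bucket 7
11 -> bucket 2 (collision)
830 -> bucket 2 (collision)
499 -> bucket 4
733 -> bucket 4 (collision)
Final buckets:
0: .
1: .
2: 767 -> 11 -> 830
3: .
4: 499 -> 733
5: 122
6: .
7: 106
8: 521 -> 197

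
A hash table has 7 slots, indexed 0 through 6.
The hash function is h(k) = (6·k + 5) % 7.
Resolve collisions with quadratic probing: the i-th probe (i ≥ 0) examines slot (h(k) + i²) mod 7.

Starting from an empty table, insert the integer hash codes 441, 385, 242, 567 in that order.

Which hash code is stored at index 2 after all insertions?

Insert 441: h=5, slot 5 empty -> index 5.
Insert 385: h=5, slot 5 occupied -> index 6.
Insert 242: h=1, slot 1 empty -> index 1.
Insert 567: h=5, slots 5,6 occupied -> index 2.
Table: [., 242, 567, ., ., 441, 385]

567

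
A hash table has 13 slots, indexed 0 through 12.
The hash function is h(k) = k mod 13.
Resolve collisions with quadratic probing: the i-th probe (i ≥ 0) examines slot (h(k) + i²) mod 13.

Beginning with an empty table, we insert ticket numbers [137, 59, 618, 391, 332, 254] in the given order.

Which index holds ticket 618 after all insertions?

137: h=7 → slot 7
59: h=7, probe 7,8 → slot 8
618: h=7, probe 7,8,11 → slot 11
391: h=1 → slot 1
332: h=7, probe 7,8,11,3 → slot 3
254: h=7, probe 7,8,11,3,10 → slot 10
Table: [—, 391, —, 332, —, —, —, 137, 59, —, 254, 618, —]

11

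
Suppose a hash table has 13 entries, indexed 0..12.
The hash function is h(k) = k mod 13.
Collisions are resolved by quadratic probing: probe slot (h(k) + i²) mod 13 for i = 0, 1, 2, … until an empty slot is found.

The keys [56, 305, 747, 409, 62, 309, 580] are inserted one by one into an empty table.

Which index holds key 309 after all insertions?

56: h=4 → slot 4
305: h=6 → slot 6
747: h=6, probe 6,7 → slot 7
409: h=6, probe 6,7,10 → slot 10
62: h=10, probe 10,11 → slot 11
309: h=10, probe 10,11,1 → slot 1
580: h=8 → slot 8
Table: [., 309, ., ., 56, ., 305, 747, 580, ., 409, 62, .]

1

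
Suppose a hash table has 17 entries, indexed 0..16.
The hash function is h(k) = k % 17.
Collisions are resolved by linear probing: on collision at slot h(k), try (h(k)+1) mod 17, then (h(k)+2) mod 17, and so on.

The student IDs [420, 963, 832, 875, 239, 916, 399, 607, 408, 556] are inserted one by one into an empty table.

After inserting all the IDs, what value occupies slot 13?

420: h=12 => slot 12
963: h=11 => slot 11
832: h=16 => slot 16
875: h=8 => slot 8
239: h=1 => slot 1
916: h=15 => slot 15
399: h=8, probe 8,9 => slot 9
607: h=12, probe 12,13 => slot 13
408: h=0 => slot 0
556: h=12, probe 12,13,14 => slot 14
Table: [408, 239, ∅, ∅, ∅, ∅, ∅, ∅, 875, 399, ∅, 963, 420, 607, 556, 916, 832]

607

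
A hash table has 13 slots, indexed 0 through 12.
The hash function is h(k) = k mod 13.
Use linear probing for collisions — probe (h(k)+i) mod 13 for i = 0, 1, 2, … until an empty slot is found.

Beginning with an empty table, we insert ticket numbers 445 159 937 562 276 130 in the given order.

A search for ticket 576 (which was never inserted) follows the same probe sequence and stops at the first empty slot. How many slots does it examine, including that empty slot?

445: h=3 => slot 3
159: h=3, probe 3,4 => slot 4
937: h=1 => slot 1
562: h=3, probe 3,4,5 => slot 5
276: h=3, probe 3,4,5,6 => slot 6
130: h=0 => slot 0
Table: [130, 937, ∅, 445, 159, 562, 276, ∅, ∅, ∅, ∅, ∅, ∅]
Lookup 576: h=4, probe 4,5,6,7 → slot 7 empty, not found.

4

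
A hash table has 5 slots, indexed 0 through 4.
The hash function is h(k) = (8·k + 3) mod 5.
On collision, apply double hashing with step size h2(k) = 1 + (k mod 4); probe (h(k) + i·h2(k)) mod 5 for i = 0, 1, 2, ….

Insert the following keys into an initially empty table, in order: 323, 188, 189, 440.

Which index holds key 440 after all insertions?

4

323 hashes to 2; slot 2 is free => place at 2.
188 hashes to 2, h2=1; 2 taken => place at 3.
189 hashes to 0; slot 0 is free => place at 0.
440 hashes to 3, h2=1; 3 taken => place at 4.
Table: [189, _, 323, 188, 440]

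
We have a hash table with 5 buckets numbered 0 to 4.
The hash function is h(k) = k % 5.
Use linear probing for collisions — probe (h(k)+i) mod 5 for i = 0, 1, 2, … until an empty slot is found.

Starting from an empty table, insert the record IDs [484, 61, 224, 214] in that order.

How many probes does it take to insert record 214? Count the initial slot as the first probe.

Insert 484: h=4, slot 4 empty -> index 4.
Insert 61: h=1, slot 1 empty -> index 1.
Insert 224: h=4, slot 4 occupied -> index 0.
Insert 214: h=4, slots 4,0,1 occupied -> index 2.
Table: [224, 61, 214, ., 484]

4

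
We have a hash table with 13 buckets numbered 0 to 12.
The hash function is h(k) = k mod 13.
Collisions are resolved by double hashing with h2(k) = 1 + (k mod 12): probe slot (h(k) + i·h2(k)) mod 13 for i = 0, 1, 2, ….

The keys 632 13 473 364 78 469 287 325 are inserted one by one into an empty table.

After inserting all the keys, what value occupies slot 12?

632 hashes to 8; slot 8 is free -> place at 8.
13 hashes to 0; slot 0 is free -> place at 0.
473 hashes to 5; slot 5 is free -> place at 5.
364 hashes to 0, h2=5; 0,5 taken -> place at 10.
78 hashes to 0, h2=7; 0 taken -> place at 7.
469 hashes to 1; slot 1 is free -> place at 1.
287 hashes to 1, h2=12; 1,0 taken -> place at 12.
325 hashes to 0, h2=2; 0 taken -> place at 2.
Table: [13, 469, 325, —, —, 473, —, 78, 632, —, 364, —, 287]

287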